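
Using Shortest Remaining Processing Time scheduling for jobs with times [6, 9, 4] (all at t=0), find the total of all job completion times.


Since all jobs arrive at t=0, SRPT equals SPT ordering.
SPT order: [4, 6, 9]
Completion times:
  Job 1: p=4, C=4
  Job 2: p=6, C=10
  Job 3: p=9, C=19
Total completion time = 4 + 10 + 19 = 33

33


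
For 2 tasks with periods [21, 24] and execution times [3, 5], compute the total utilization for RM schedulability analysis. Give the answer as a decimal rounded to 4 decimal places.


Compute individual utilizations (exact fractions):
  Task 1: C/T = 3/21 = 1/7 (approx. 0.1429)
  Task 2: C/T = 5/24 (approx. 0.2083)
Total utilization U = 1/7 + 5/24 = 59/168
Rounded to 4 decimal places: U = 0.3512
RM (Liu & Layland) bound for 2 tasks = 0.828427; compare with U = 59/168 (approx. 0.351190)
U <= bound, so schedulable by RM sufficient condition.

0.3512


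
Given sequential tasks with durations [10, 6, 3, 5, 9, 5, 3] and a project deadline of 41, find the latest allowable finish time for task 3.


LF(activity 3) = deadline - sum of successor durations
Successors: activities 4 through 7 with durations [5, 9, 5, 3]
Sum of successor durations = 22
LF = 41 - 22 = 19

19


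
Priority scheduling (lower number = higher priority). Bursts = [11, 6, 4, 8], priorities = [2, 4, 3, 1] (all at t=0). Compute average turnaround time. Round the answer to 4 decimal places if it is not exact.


Sort by priority (ascending = highest first):
Order: [(1, 8), (2, 11), (3, 4), (4, 6)]
Completion times:
  Priority 1, burst=8, C=8
  Priority 2, burst=11, C=19
  Priority 3, burst=4, C=23
  Priority 4, burst=6, C=29
Average turnaround = 79/4 = 19.75

19.75


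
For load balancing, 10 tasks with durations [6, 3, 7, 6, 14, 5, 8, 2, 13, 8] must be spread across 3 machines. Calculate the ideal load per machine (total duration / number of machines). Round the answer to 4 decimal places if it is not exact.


Total processing time = 6 + 3 + 7 + 6 + 14 + 5 + 8 + 2 + 13 + 8 = 72
Number of machines = 3
Ideal balanced load = 72 / 3 = 24.0

24.0


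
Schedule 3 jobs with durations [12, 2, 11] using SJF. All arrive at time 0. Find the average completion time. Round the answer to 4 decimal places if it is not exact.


SJF order (ascending): [2, 11, 12]
Completion times:
  Job 1: burst=2, C=2
  Job 2: burst=11, C=13
  Job 3: burst=12, C=25
Average completion = 40/3 = 13.3333

13.3333


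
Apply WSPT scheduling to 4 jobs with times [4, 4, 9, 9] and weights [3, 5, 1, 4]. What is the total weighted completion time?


Compute p/w ratios and sort ascending (WSPT): [(4, 5), (4, 3), (9, 4), (9, 1)]
Compute weighted completion times:
  Job (p=4,w=5): C=4, w*C=5*4=20
  Job (p=4,w=3): C=8, w*C=3*8=24
  Job (p=9,w=4): C=17, w*C=4*17=68
  Job (p=9,w=1): C=26, w*C=1*26=26
Total weighted completion time = 138

138


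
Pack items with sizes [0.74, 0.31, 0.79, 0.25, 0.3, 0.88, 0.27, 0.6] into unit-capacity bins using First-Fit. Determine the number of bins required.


Place items sequentially using First-Fit:
  Item 0.74 -> new Bin 1
  Item 0.31 -> new Bin 2
  Item 0.79 -> new Bin 3
  Item 0.25 -> Bin 1 (now 0.99)
  Item 0.3 -> Bin 2 (now 0.61)
  Item 0.88 -> new Bin 4
  Item 0.27 -> Bin 2 (now 0.88)
  Item 0.6 -> new Bin 5
Total bins used = 5

5


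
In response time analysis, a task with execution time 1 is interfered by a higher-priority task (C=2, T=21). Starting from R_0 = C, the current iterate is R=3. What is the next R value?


R_next = C + ceil(R_prev / T_hp) * C_hp
ceil(3 / 21) = ceil(0.1429) = 1
Interference = 1 * 2 = 2
R_next = 1 + 2 = 3
R_next = R_prev, so the iteration has converged (response time = 3).

3


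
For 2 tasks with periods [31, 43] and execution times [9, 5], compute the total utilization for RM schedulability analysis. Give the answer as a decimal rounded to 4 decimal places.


Compute individual utilizations (exact fractions):
  Task 1: C/T = 9/31 (approx. 0.2903)
  Task 2: C/T = 5/43 (approx. 0.1163)
Total utilization U = 9/31 + 5/43 = 542/1333
Rounded to 4 decimal places: U = 0.4066
RM (Liu & Layland) bound for 2 tasks = 0.828427; compare with U = 542/1333 (approx. 0.406602)
U <= bound, so schedulable by RM sufficient condition.

0.4066


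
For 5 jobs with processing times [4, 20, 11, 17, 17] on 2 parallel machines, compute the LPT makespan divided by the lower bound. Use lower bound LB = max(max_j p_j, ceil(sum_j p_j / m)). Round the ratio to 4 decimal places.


LPT order: [20, 17, 17, 11, 4]
Machine loads after assignment: [35, 34]
LPT makespan = 35
Lower bound = max(max_job, ceil(total/2)) = max(20, 35) = 35
Ratio = 35 / 35 = 1.0

1.0


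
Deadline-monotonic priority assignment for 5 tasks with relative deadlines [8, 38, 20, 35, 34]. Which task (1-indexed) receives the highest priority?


Sort tasks by relative deadline (ascending):
  Task 1: deadline = 8
  Task 3: deadline = 20
  Task 5: deadline = 34
  Task 4: deadline = 35
  Task 2: deadline = 38
Priority order (highest first): [1, 3, 5, 4, 2]
Highest priority task = 1

1


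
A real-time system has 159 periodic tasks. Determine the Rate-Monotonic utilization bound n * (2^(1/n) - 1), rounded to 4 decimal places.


Compute 2^(1/159) = 1.0043689323
Subtract 1: 1.0043689323 - 1 = 0.0043689323
Multiply by n: 159 * 0.0043689323 = 0.6946602357
Round to 4 dp: 0.6947

0.6947


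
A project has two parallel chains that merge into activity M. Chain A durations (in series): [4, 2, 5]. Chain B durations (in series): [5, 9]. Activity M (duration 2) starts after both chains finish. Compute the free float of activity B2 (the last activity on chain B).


ES(B2) = sum of predecessors on chain B = 5
EF(B2) = ES + duration = 5 + 9 = 14
Successor of B2 is M. ES(M) = max(sum(A), sum(B)) = max(11, 14) = 14
Free float = ES(successor) - EF(current) = 14 - 14 = 0

0


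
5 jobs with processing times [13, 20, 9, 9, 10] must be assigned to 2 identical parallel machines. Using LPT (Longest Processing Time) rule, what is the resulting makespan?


Sort jobs in decreasing order (LPT): [20, 13, 10, 9, 9]
Assign each job to the least loaded machine:
  Machine 1: jobs [20, 9], load = 29
  Machine 2: jobs [13, 10, 9], load = 32
Makespan = max load = 32

32


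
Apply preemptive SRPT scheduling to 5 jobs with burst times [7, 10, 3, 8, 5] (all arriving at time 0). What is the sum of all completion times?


Since all jobs arrive at t=0, SRPT equals SPT ordering.
SPT order: [3, 5, 7, 8, 10]
Completion times:
  Job 1: p=3, C=3
  Job 2: p=5, C=8
  Job 3: p=7, C=15
  Job 4: p=8, C=23
  Job 5: p=10, C=33
Total completion time = 3 + 8 + 15 + 23 + 33 = 82

82


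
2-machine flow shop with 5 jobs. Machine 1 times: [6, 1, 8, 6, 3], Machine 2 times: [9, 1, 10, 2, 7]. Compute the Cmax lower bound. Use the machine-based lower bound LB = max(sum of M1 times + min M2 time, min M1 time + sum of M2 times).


LB1 = sum(M1 times) + min(M2 times) = 24 + 1 = 25
LB2 = min(M1 times) + sum(M2 times) = 1 + 29 = 30
Lower bound = max(LB1, LB2) = max(25, 30) = 30

30


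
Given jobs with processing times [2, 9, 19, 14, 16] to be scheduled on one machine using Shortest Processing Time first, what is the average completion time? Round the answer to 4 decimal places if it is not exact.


Sort jobs by processing time (SPT order): [2, 9, 14, 16, 19]
Compute completion times sequentially:
  Job 1: processing = 2, completes at 2
  Job 2: processing = 9, completes at 11
  Job 3: processing = 14, completes at 25
  Job 4: processing = 16, completes at 41
  Job 5: processing = 19, completes at 60
Sum of completion times = 139
Average completion time = 139/5 = 27.8

27.8


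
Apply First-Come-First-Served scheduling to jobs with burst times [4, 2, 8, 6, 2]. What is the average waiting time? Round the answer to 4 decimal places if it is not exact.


FCFS order (as given): [4, 2, 8, 6, 2]
Waiting times:
  Job 1: wait = 0
  Job 2: wait = 4
  Job 3: wait = 6
  Job 4: wait = 14
  Job 5: wait = 20
Sum of waiting times = 44
Average waiting time = 44/5 = 8.8

8.8


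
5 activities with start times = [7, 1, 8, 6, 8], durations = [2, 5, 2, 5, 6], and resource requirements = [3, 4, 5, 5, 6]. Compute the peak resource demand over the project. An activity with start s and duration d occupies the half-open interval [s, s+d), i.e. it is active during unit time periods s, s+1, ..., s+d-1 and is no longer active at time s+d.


Each activity i is active on [start_i, start_i + duration_i).
Compute total resource usage per time slot:
  t=0: active resources = [], total = 0
  t=1: active resources = [4], total = 4
  t=2: active resources = [4], total = 4
  t=3: active resources = [4], total = 4
  t=4: active resources = [4], total = 4
  t=5: active resources = [4], total = 4
  t=6: active resources = [5], total = 5
  t=7: active resources = [3, 5], total = 8
  t=8: active resources = [3, 5, 5, 6], total = 19
  t=9: active resources = [5, 5, 6], total = 16
  t=10: active resources = [5, 6], total = 11
  t=11: active resources = [6], total = 6
  t=12: active resources = [6], total = 6
  t=13: active resources = [6], total = 6
Peak resource demand = 19

19


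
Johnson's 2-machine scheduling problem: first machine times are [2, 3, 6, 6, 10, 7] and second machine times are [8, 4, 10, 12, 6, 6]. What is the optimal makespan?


Apply Johnson's rule:
  Group 1 (a <= b): [(1, 2, 8), (2, 3, 4), (3, 6, 10), (4, 6, 12)]
  Group 2 (a > b): [(5, 10, 6), (6, 7, 6)]
Optimal job order: [1, 2, 3, 4, 5, 6]
Schedule:
  Job 1: M1 done at 2, M2 done at 10
  Job 2: M1 done at 5, M2 done at 14
  Job 3: M1 done at 11, M2 done at 24
  Job 4: M1 done at 17, M2 done at 36
  Job 5: M1 done at 27, M2 done at 42
  Job 6: M1 done at 34, M2 done at 48
Makespan = 48

48


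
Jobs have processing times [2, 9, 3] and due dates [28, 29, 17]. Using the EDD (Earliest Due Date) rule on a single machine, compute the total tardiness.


Sort by due date (EDD order): [(3, 17), (2, 28), (9, 29)]
Compute completion times and tardiness:
  Job 1: p=3, d=17, C=3, tardiness=max(0,3-17)=0
  Job 2: p=2, d=28, C=5, tardiness=max(0,5-28)=0
  Job 3: p=9, d=29, C=14, tardiness=max(0,14-29)=0
Total tardiness = 0

0


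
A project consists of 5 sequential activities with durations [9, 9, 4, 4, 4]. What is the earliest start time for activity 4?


Activity 4 starts after activities 1 through 3 complete.
Predecessor durations: [9, 9, 4]
ES = 9 + 9 + 4 = 22

22


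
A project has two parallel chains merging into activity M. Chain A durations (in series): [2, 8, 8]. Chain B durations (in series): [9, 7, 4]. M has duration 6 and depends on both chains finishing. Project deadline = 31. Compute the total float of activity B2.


Forward pass: ES(B2) = sum of predecessors on chain B = 9
EF = ES + duration = 9 + 7 = 16
Backward pass: LF(M) = deadline = 31; LS(M) = 31 - 6 = 25
LF(B2) = LS(M) - sum(successors on chain B) = 25 - 4 = 21
LS = LF - duration = 21 - 7 = 14
Total float = LS - ES = 14 - 9 = 5

5


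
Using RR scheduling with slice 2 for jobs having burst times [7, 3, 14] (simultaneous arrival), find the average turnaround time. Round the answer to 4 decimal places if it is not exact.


Time quantum = 2
Execution trace:
  J1 runs 2 units, time = 2
  J2 runs 2 units, time = 4
  J3 runs 2 units, time = 6
  J1 runs 2 units, time = 8
  J2 runs 1 units, time = 9
  J3 runs 2 units, time = 11
  J1 runs 2 units, time = 13
  J3 runs 2 units, time = 15
  J1 runs 1 units, time = 16
  J3 runs 2 units, time = 18
  J3 runs 2 units, time = 20
  J3 runs 2 units, time = 22
  J3 runs 2 units, time = 24
Finish times: [16, 9, 24]
Average turnaround = 49/3 = 16.3333

16.3333


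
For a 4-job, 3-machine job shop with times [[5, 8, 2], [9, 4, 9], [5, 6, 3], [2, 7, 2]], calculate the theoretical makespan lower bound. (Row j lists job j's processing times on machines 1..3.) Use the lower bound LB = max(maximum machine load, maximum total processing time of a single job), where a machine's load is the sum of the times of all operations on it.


Machine loads:
  Machine 1: 5 + 9 + 5 + 2 = 21
  Machine 2: 8 + 4 + 6 + 7 = 25
  Machine 3: 2 + 9 + 3 + 2 = 16
Max machine load = 25
Job totals:
  Job 1: 15
  Job 2: 22
  Job 3: 14
  Job 4: 11
Max job total = 22
Lower bound = max(25, 22) = 25

25


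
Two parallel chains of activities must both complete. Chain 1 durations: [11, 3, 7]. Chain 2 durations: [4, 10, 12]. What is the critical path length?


Path A total = 11 + 3 + 7 = 21
Path B total = 4 + 10 + 12 = 26
Critical path = longest path = max(21, 26) = 26

26


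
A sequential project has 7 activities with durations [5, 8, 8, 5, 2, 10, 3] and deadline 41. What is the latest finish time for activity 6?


LF(activity 6) = deadline - sum of successor durations
Successors: activities 7 through 7 with durations [3]
Sum of successor durations = 3
LF = 41 - 3 = 38

38


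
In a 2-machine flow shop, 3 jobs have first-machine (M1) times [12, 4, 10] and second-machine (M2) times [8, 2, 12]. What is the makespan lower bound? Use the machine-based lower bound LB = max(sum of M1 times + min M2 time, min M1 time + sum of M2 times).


LB1 = sum(M1 times) + min(M2 times) = 26 + 2 = 28
LB2 = min(M1 times) + sum(M2 times) = 4 + 22 = 26
Lower bound = max(LB1, LB2) = max(28, 26) = 28

28


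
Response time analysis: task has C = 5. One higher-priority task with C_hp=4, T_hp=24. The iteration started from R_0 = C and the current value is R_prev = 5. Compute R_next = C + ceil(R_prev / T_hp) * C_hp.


R_next = C + ceil(R_prev / T_hp) * C_hp
ceil(5 / 24) = ceil(0.2083) = 1
Interference = 1 * 4 = 4
R_next = 5 + 4 = 9

9


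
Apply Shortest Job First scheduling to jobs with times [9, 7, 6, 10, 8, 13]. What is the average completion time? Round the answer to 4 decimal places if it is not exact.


SJF order (ascending): [6, 7, 8, 9, 10, 13]
Completion times:
  Job 1: burst=6, C=6
  Job 2: burst=7, C=13
  Job 3: burst=8, C=21
  Job 4: burst=9, C=30
  Job 5: burst=10, C=40
  Job 6: burst=13, C=53
Average completion = 163/6 = 27.1667

27.1667


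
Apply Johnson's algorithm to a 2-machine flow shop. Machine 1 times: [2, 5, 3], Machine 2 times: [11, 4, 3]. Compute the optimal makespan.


Apply Johnson's rule:
  Group 1 (a <= b): [(1, 2, 11), (3, 3, 3)]
  Group 2 (a > b): [(2, 5, 4)]
Optimal job order: [1, 3, 2]
Schedule:
  Job 1: M1 done at 2, M2 done at 13
  Job 3: M1 done at 5, M2 done at 16
  Job 2: M1 done at 10, M2 done at 20
Makespan = 20

20


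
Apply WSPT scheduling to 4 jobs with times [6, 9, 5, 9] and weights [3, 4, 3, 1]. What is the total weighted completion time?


Compute p/w ratios and sort ascending (WSPT): [(5, 3), (6, 3), (9, 4), (9, 1)]
Compute weighted completion times:
  Job (p=5,w=3): C=5, w*C=3*5=15
  Job (p=6,w=3): C=11, w*C=3*11=33
  Job (p=9,w=4): C=20, w*C=4*20=80
  Job (p=9,w=1): C=29, w*C=1*29=29
Total weighted completion time = 157

157


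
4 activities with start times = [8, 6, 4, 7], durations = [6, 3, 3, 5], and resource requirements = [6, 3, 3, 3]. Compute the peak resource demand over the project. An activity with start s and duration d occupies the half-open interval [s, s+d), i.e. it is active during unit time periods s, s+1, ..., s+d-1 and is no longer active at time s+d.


Each activity i is active on [start_i, start_i + duration_i).
Compute total resource usage per time slot:
  t=0: active resources = [], total = 0
  t=1: active resources = [], total = 0
  t=2: active resources = [], total = 0
  t=3: active resources = [], total = 0
  t=4: active resources = [3], total = 3
  t=5: active resources = [3], total = 3
  t=6: active resources = [3, 3], total = 6
  t=7: active resources = [3, 3], total = 6
  t=8: active resources = [6, 3, 3], total = 12
  t=9: active resources = [6, 3], total = 9
  t=10: active resources = [6, 3], total = 9
  t=11: active resources = [6, 3], total = 9
  t=12: active resources = [6], total = 6
  t=13: active resources = [6], total = 6
Peak resource demand = 12

12


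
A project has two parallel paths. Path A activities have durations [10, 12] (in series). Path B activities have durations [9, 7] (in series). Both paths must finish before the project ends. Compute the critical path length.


Path A total = 10 + 12 = 22
Path B total = 9 + 7 = 16
Critical path = longest path = max(22, 16) = 22

22


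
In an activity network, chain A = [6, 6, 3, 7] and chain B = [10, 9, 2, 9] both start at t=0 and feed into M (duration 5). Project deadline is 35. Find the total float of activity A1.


Forward pass: ES(A1) = sum of predecessors on chain A = 0
EF = ES + duration = 0 + 6 = 6
Backward pass: LF(M) = deadline = 35; LS(M) = 35 - 5 = 30
LF(A1) = LS(M) - sum(successors on chain A) = 30 - 16 = 14
LS = LF - duration = 14 - 6 = 8
Total float = LS - ES = 8 - 0 = 8

8


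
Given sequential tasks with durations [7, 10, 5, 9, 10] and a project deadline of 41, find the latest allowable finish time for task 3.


LF(activity 3) = deadline - sum of successor durations
Successors: activities 4 through 5 with durations [9, 10]
Sum of successor durations = 19
LF = 41 - 19 = 22

22


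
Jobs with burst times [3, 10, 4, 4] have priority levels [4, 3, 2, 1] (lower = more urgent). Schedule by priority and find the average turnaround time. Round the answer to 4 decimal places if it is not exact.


Sort by priority (ascending = highest first):
Order: [(1, 4), (2, 4), (3, 10), (4, 3)]
Completion times:
  Priority 1, burst=4, C=4
  Priority 2, burst=4, C=8
  Priority 3, burst=10, C=18
  Priority 4, burst=3, C=21
Average turnaround = 51/4 = 12.75

12.75


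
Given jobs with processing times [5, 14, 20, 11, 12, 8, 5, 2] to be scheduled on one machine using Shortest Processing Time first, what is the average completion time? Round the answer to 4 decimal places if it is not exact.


Sort jobs by processing time (SPT order): [2, 5, 5, 8, 11, 12, 14, 20]
Compute completion times sequentially:
  Job 1: processing = 2, completes at 2
  Job 2: processing = 5, completes at 7
  Job 3: processing = 5, completes at 12
  Job 4: processing = 8, completes at 20
  Job 5: processing = 11, completes at 31
  Job 6: processing = 12, completes at 43
  Job 7: processing = 14, completes at 57
  Job 8: processing = 20, completes at 77
Sum of completion times = 249
Average completion time = 249/8 = 31.125

31.125


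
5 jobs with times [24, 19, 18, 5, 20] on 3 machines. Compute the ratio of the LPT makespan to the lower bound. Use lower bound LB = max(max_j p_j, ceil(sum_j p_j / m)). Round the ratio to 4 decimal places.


LPT order: [24, 20, 19, 18, 5]
Machine loads after assignment: [24, 25, 37]
LPT makespan = 37
Lower bound = max(max_job, ceil(total/3)) = max(24, 29) = 29
Ratio = 37 / 29 = 1.2759

1.2759


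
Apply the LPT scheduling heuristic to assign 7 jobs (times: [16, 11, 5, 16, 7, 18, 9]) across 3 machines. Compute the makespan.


Sort jobs in decreasing order (LPT): [18, 16, 16, 11, 9, 7, 5]
Assign each job to the least loaded machine:
  Machine 1: jobs [18, 7, 5], load = 30
  Machine 2: jobs [16, 11], load = 27
  Machine 3: jobs [16, 9], load = 25
Makespan = max load = 30

30


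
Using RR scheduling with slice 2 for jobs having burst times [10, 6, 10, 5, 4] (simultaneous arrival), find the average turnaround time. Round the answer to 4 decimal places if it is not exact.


Time quantum = 2
Execution trace:
  J1 runs 2 units, time = 2
  J2 runs 2 units, time = 4
  J3 runs 2 units, time = 6
  J4 runs 2 units, time = 8
  J5 runs 2 units, time = 10
  J1 runs 2 units, time = 12
  J2 runs 2 units, time = 14
  J3 runs 2 units, time = 16
  J4 runs 2 units, time = 18
  J5 runs 2 units, time = 20
  J1 runs 2 units, time = 22
  J2 runs 2 units, time = 24
  J3 runs 2 units, time = 26
  J4 runs 1 units, time = 27
  J1 runs 2 units, time = 29
  J3 runs 2 units, time = 31
  J1 runs 2 units, time = 33
  J3 runs 2 units, time = 35
Finish times: [33, 24, 35, 27, 20]
Average turnaround = 139/5 = 27.8

27.8


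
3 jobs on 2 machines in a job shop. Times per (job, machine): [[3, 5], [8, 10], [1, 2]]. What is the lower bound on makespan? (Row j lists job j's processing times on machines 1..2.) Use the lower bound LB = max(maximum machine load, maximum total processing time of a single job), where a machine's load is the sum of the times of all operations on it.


Machine loads:
  Machine 1: 3 + 8 + 1 = 12
  Machine 2: 5 + 10 + 2 = 17
Max machine load = 17
Job totals:
  Job 1: 8
  Job 2: 18
  Job 3: 3
Max job total = 18
Lower bound = max(17, 18) = 18

18


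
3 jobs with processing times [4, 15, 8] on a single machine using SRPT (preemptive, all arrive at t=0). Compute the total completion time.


Since all jobs arrive at t=0, SRPT equals SPT ordering.
SPT order: [4, 8, 15]
Completion times:
  Job 1: p=4, C=4
  Job 2: p=8, C=12
  Job 3: p=15, C=27
Total completion time = 4 + 12 + 27 = 43

43


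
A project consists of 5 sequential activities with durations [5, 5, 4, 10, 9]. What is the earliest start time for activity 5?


Activity 5 starts after activities 1 through 4 complete.
Predecessor durations: [5, 5, 4, 10]
ES = 5 + 5 + 4 + 10 = 24

24


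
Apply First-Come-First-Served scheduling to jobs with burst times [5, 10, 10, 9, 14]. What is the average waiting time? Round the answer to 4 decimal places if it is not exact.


FCFS order (as given): [5, 10, 10, 9, 14]
Waiting times:
  Job 1: wait = 0
  Job 2: wait = 5
  Job 3: wait = 15
  Job 4: wait = 25
  Job 5: wait = 34
Sum of waiting times = 79
Average waiting time = 79/5 = 15.8

15.8


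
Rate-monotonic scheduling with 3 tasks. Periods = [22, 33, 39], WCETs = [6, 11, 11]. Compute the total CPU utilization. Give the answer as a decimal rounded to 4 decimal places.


Compute individual utilizations (exact fractions):
  Task 1: C/T = 6/22 = 3/11 (approx. 0.2727)
  Task 2: C/T = 11/33 = 1/3 (approx. 0.3333)
  Task 3: C/T = 11/39 (approx. 0.2821)
Total utilization U = 3/11 + 1/3 + 11/39 = 127/143
Rounded to 4 decimal places: U = 0.8881
RM (Liu & Layland) bound for 3 tasks = 0.779763; compare with U = 127/143 (approx. 0.888112)
bound < U <= 1, so the RM sufficient condition is not met (inconclusive; an exact test such as response-time analysis is needed).

0.8881


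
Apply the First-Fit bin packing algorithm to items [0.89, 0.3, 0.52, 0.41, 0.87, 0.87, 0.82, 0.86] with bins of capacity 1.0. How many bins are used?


Place items sequentially using First-Fit:
  Item 0.89 -> new Bin 1
  Item 0.3 -> new Bin 2
  Item 0.52 -> Bin 2 (now 0.82)
  Item 0.41 -> new Bin 3
  Item 0.87 -> new Bin 4
  Item 0.87 -> new Bin 5
  Item 0.82 -> new Bin 6
  Item 0.86 -> new Bin 7
Total bins used = 7

7


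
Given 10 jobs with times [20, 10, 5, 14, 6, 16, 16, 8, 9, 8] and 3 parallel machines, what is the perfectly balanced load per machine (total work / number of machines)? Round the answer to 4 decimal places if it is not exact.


Total processing time = 20 + 10 + 5 + 14 + 6 + 16 + 16 + 8 + 9 + 8 = 112
Number of machines = 3
Ideal balanced load = 112 / 3 = 37.3333

37.3333


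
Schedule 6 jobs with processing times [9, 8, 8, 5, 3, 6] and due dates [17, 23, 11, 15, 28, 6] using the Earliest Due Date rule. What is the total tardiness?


Sort by due date (EDD order): [(6, 6), (8, 11), (5, 15), (9, 17), (8, 23), (3, 28)]
Compute completion times and tardiness:
  Job 1: p=6, d=6, C=6, tardiness=max(0,6-6)=0
  Job 2: p=8, d=11, C=14, tardiness=max(0,14-11)=3
  Job 3: p=5, d=15, C=19, tardiness=max(0,19-15)=4
  Job 4: p=9, d=17, C=28, tardiness=max(0,28-17)=11
  Job 5: p=8, d=23, C=36, tardiness=max(0,36-23)=13
  Job 6: p=3, d=28, C=39, tardiness=max(0,39-28)=11
Total tardiness = 42

42


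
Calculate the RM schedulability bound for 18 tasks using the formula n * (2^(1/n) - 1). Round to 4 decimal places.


Compute 2^(1/18) = 1.0392592260
Subtract 1: 1.0392592260 - 1 = 0.0392592260
Multiply by n: 18 * 0.0392592260 = 0.7066660680
Round to 4 dp: 0.7067

0.7067


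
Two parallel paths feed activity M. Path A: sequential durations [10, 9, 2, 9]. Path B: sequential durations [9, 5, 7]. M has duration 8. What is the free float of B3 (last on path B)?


ES(B3) = sum of predecessors on chain B = 14
EF(B3) = ES + duration = 14 + 7 = 21
Successor of B3 is M. ES(M) = max(sum(A), sum(B)) = max(30, 21) = 30
Free float = ES(successor) - EF(current) = 30 - 21 = 9

9


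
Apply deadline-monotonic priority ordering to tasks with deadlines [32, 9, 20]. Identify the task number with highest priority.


Sort tasks by relative deadline (ascending):
  Task 2: deadline = 9
  Task 3: deadline = 20
  Task 1: deadline = 32
Priority order (highest first): [2, 3, 1]
Highest priority task = 2

2


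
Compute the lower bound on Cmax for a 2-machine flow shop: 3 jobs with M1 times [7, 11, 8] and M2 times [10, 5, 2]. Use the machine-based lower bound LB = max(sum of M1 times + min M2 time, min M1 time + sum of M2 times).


LB1 = sum(M1 times) + min(M2 times) = 26 + 2 = 28
LB2 = min(M1 times) + sum(M2 times) = 7 + 17 = 24
Lower bound = max(LB1, LB2) = max(28, 24) = 28

28


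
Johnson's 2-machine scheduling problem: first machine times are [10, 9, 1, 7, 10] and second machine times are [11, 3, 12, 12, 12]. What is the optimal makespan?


Apply Johnson's rule:
  Group 1 (a <= b): [(3, 1, 12), (4, 7, 12), (1, 10, 11), (5, 10, 12)]
  Group 2 (a > b): [(2, 9, 3)]
Optimal job order: [3, 4, 1, 5, 2]
Schedule:
  Job 3: M1 done at 1, M2 done at 13
  Job 4: M1 done at 8, M2 done at 25
  Job 1: M1 done at 18, M2 done at 36
  Job 5: M1 done at 28, M2 done at 48
  Job 2: M1 done at 37, M2 done at 51
Makespan = 51

51


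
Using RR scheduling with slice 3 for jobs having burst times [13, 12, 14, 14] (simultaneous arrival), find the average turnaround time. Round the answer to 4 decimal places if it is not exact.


Time quantum = 3
Execution trace:
  J1 runs 3 units, time = 3
  J2 runs 3 units, time = 6
  J3 runs 3 units, time = 9
  J4 runs 3 units, time = 12
  J1 runs 3 units, time = 15
  J2 runs 3 units, time = 18
  J3 runs 3 units, time = 21
  J4 runs 3 units, time = 24
  J1 runs 3 units, time = 27
  J2 runs 3 units, time = 30
  J3 runs 3 units, time = 33
  J4 runs 3 units, time = 36
  J1 runs 3 units, time = 39
  J2 runs 3 units, time = 42
  J3 runs 3 units, time = 45
  J4 runs 3 units, time = 48
  J1 runs 1 units, time = 49
  J3 runs 2 units, time = 51
  J4 runs 2 units, time = 53
Finish times: [49, 42, 51, 53]
Average turnaround = 195/4 = 48.75

48.75


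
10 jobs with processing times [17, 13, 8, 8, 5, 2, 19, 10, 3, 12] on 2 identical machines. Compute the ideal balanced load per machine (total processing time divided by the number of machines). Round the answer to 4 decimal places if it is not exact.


Total processing time = 17 + 13 + 8 + 8 + 5 + 2 + 19 + 10 + 3 + 12 = 97
Number of machines = 2
Ideal balanced load = 97 / 2 = 48.5

48.5


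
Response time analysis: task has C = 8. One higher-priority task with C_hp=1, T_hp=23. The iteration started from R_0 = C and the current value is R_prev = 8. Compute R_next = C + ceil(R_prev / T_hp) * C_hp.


R_next = C + ceil(R_prev / T_hp) * C_hp
ceil(8 / 23) = ceil(0.3478) = 1
Interference = 1 * 1 = 1
R_next = 8 + 1 = 9

9


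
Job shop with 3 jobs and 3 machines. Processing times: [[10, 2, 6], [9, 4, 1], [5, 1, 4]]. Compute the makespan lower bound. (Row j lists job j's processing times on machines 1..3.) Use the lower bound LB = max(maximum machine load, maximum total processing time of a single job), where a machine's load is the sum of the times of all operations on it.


Machine loads:
  Machine 1: 10 + 9 + 5 = 24
  Machine 2: 2 + 4 + 1 = 7
  Machine 3: 6 + 1 + 4 = 11
Max machine load = 24
Job totals:
  Job 1: 18
  Job 2: 14
  Job 3: 10
Max job total = 18
Lower bound = max(24, 18) = 24

24


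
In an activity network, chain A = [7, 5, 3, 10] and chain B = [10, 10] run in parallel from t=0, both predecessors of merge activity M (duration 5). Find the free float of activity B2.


ES(B2) = sum of predecessors on chain B = 10
EF(B2) = ES + duration = 10 + 10 = 20
Successor of B2 is M. ES(M) = max(sum(A), sum(B)) = max(25, 20) = 25
Free float = ES(successor) - EF(current) = 25 - 20 = 5

5


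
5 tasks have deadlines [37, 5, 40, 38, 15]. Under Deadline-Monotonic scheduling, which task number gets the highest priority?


Sort tasks by relative deadline (ascending):
  Task 2: deadline = 5
  Task 5: deadline = 15
  Task 1: deadline = 37
  Task 4: deadline = 38
  Task 3: deadline = 40
Priority order (highest first): [2, 5, 1, 4, 3]
Highest priority task = 2

2


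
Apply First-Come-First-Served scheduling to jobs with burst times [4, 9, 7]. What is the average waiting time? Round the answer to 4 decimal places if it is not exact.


FCFS order (as given): [4, 9, 7]
Waiting times:
  Job 1: wait = 0
  Job 2: wait = 4
  Job 3: wait = 13
Sum of waiting times = 17
Average waiting time = 17/3 = 5.6667

5.6667


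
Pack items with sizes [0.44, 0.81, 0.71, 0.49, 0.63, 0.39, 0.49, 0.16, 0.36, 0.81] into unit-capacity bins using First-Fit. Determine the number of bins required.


Place items sequentially using First-Fit:
  Item 0.44 -> new Bin 1
  Item 0.81 -> new Bin 2
  Item 0.71 -> new Bin 3
  Item 0.49 -> Bin 1 (now 0.93)
  Item 0.63 -> new Bin 4
  Item 0.39 -> new Bin 5
  Item 0.49 -> Bin 5 (now 0.88)
  Item 0.16 -> Bin 2 (now 0.97)
  Item 0.36 -> Bin 4 (now 0.99)
  Item 0.81 -> new Bin 6
Total bins used = 6

6


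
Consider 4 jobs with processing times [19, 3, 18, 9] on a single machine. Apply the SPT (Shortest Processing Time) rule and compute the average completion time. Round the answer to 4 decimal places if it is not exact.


Sort jobs by processing time (SPT order): [3, 9, 18, 19]
Compute completion times sequentially:
  Job 1: processing = 3, completes at 3
  Job 2: processing = 9, completes at 12
  Job 3: processing = 18, completes at 30
  Job 4: processing = 19, completes at 49
Sum of completion times = 94
Average completion time = 94/4 = 23.5

23.5


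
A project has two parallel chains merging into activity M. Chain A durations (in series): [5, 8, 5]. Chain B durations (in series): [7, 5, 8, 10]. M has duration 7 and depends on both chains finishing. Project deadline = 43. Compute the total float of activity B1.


Forward pass: ES(B1) = sum of predecessors on chain B = 0
EF = ES + duration = 0 + 7 = 7
Backward pass: LF(M) = deadline = 43; LS(M) = 43 - 7 = 36
LF(B1) = LS(M) - sum(successors on chain B) = 36 - 23 = 13
LS = LF - duration = 13 - 7 = 6
Total float = LS - ES = 6 - 0 = 6

6


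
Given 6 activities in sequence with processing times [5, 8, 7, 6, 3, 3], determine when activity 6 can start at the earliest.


Activity 6 starts after activities 1 through 5 complete.
Predecessor durations: [5, 8, 7, 6, 3]
ES = 5 + 8 + 7 + 6 + 3 = 29

29


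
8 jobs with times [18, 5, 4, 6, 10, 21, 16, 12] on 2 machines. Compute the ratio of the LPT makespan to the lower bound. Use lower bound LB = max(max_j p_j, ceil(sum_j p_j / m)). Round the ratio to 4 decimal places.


LPT order: [21, 18, 16, 12, 10, 6, 5, 4]
Machine loads after assignment: [47, 45]
LPT makespan = 47
Lower bound = max(max_job, ceil(total/2)) = max(21, 46) = 46
Ratio = 47 / 46 = 1.0217

1.0217


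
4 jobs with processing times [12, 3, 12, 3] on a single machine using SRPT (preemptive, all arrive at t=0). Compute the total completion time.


Since all jobs arrive at t=0, SRPT equals SPT ordering.
SPT order: [3, 3, 12, 12]
Completion times:
  Job 1: p=3, C=3
  Job 2: p=3, C=6
  Job 3: p=12, C=18
  Job 4: p=12, C=30
Total completion time = 3 + 6 + 18 + 30 = 57

57


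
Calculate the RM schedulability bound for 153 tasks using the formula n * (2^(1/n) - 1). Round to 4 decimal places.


Compute 2^(1/153) = 1.0045406514
Subtract 1: 1.0045406514 - 1 = 0.0045406514
Multiply by n: 153 * 0.0045406514 = 0.6947196642
Round to 4 dp: 0.6947

0.6947


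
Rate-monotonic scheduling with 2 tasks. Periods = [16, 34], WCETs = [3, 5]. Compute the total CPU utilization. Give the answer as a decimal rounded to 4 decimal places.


Compute individual utilizations (exact fractions):
  Task 1: C/T = 3/16 (approx. 0.1875)
  Task 2: C/T = 5/34 (approx. 0.1471)
Total utilization U = 3/16 + 5/34 = 91/272
Rounded to 4 decimal places: U = 0.3346
RM (Liu & Layland) bound for 2 tasks = 0.828427; compare with U = 91/272 (approx. 0.334559)
U <= bound, so schedulable by RM sufficient condition.

0.3346


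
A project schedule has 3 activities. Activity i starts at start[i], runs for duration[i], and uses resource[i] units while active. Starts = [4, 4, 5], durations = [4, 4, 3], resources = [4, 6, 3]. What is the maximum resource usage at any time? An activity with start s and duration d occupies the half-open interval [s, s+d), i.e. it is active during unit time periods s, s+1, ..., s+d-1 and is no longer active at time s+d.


Each activity i is active on [start_i, start_i + duration_i).
Compute total resource usage per time slot:
  t=0: active resources = [], total = 0
  t=1: active resources = [], total = 0
  t=2: active resources = [], total = 0
  t=3: active resources = [], total = 0
  t=4: active resources = [4, 6], total = 10
  t=5: active resources = [4, 6, 3], total = 13
  t=6: active resources = [4, 6, 3], total = 13
  t=7: active resources = [4, 6, 3], total = 13
Peak resource demand = 13

13


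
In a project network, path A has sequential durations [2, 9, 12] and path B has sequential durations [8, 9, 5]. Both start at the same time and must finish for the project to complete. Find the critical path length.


Path A total = 2 + 9 + 12 = 23
Path B total = 8 + 9 + 5 = 22
Critical path = longest path = max(23, 22) = 23

23


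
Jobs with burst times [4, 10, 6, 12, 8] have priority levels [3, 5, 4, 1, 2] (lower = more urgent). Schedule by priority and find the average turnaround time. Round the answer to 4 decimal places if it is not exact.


Sort by priority (ascending = highest first):
Order: [(1, 12), (2, 8), (3, 4), (4, 6), (5, 10)]
Completion times:
  Priority 1, burst=12, C=12
  Priority 2, burst=8, C=20
  Priority 3, burst=4, C=24
  Priority 4, burst=6, C=30
  Priority 5, burst=10, C=40
Average turnaround = 126/5 = 25.2

25.2


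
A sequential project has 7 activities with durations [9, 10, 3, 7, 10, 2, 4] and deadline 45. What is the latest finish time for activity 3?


LF(activity 3) = deadline - sum of successor durations
Successors: activities 4 through 7 with durations [7, 10, 2, 4]
Sum of successor durations = 23
LF = 45 - 23 = 22

22


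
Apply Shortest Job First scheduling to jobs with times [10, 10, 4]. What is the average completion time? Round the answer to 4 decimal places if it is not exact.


SJF order (ascending): [4, 10, 10]
Completion times:
  Job 1: burst=4, C=4
  Job 2: burst=10, C=14
  Job 3: burst=10, C=24
Average completion = 42/3 = 14.0

14.0


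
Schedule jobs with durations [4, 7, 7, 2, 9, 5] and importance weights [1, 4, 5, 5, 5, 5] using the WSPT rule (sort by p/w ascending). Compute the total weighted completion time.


Compute p/w ratios and sort ascending (WSPT): [(2, 5), (5, 5), (7, 5), (7, 4), (9, 5), (4, 1)]
Compute weighted completion times:
  Job (p=2,w=5): C=2, w*C=5*2=10
  Job (p=5,w=5): C=7, w*C=5*7=35
  Job (p=7,w=5): C=14, w*C=5*14=70
  Job (p=7,w=4): C=21, w*C=4*21=84
  Job (p=9,w=5): C=30, w*C=5*30=150
  Job (p=4,w=1): C=34, w*C=1*34=34
Total weighted completion time = 383

383


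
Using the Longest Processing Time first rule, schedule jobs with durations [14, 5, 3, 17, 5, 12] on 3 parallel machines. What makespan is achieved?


Sort jobs in decreasing order (LPT): [17, 14, 12, 5, 5, 3]
Assign each job to the least loaded machine:
  Machine 1: jobs [17, 3], load = 20
  Machine 2: jobs [14, 5], load = 19
  Machine 3: jobs [12, 5], load = 17
Makespan = max load = 20

20


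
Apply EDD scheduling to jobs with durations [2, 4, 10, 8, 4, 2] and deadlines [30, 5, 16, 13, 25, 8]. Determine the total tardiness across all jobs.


Sort by due date (EDD order): [(4, 5), (2, 8), (8, 13), (10, 16), (4, 25), (2, 30)]
Compute completion times and tardiness:
  Job 1: p=4, d=5, C=4, tardiness=max(0,4-5)=0
  Job 2: p=2, d=8, C=6, tardiness=max(0,6-8)=0
  Job 3: p=8, d=13, C=14, tardiness=max(0,14-13)=1
  Job 4: p=10, d=16, C=24, tardiness=max(0,24-16)=8
  Job 5: p=4, d=25, C=28, tardiness=max(0,28-25)=3
  Job 6: p=2, d=30, C=30, tardiness=max(0,30-30)=0
Total tardiness = 12

12


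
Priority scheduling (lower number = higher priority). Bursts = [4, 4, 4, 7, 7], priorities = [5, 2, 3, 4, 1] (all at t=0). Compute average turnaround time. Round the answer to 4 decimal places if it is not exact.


Sort by priority (ascending = highest first):
Order: [(1, 7), (2, 4), (3, 4), (4, 7), (5, 4)]
Completion times:
  Priority 1, burst=7, C=7
  Priority 2, burst=4, C=11
  Priority 3, burst=4, C=15
  Priority 4, burst=7, C=22
  Priority 5, burst=4, C=26
Average turnaround = 81/5 = 16.2

16.2


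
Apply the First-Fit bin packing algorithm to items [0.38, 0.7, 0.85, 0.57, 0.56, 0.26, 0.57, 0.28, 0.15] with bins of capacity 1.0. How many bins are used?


Place items sequentially using First-Fit:
  Item 0.38 -> new Bin 1
  Item 0.7 -> new Bin 2
  Item 0.85 -> new Bin 3
  Item 0.57 -> Bin 1 (now 0.95)
  Item 0.56 -> new Bin 4
  Item 0.26 -> Bin 2 (now 0.96)
  Item 0.57 -> new Bin 5
  Item 0.28 -> Bin 4 (now 0.84)
  Item 0.15 -> Bin 3 (now 1.0)
Total bins used = 5

5


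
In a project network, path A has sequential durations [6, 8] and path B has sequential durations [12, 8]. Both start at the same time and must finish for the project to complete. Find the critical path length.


Path A total = 6 + 8 = 14
Path B total = 12 + 8 = 20
Critical path = longest path = max(14, 20) = 20

20


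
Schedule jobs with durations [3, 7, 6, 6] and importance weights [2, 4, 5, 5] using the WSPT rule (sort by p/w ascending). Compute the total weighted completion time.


Compute p/w ratios and sort ascending (WSPT): [(6, 5), (6, 5), (3, 2), (7, 4)]
Compute weighted completion times:
  Job (p=6,w=5): C=6, w*C=5*6=30
  Job (p=6,w=5): C=12, w*C=5*12=60
  Job (p=3,w=2): C=15, w*C=2*15=30
  Job (p=7,w=4): C=22, w*C=4*22=88
Total weighted completion time = 208

208


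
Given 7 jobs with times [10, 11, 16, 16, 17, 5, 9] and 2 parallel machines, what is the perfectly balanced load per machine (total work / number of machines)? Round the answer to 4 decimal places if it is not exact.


Total processing time = 10 + 11 + 16 + 16 + 17 + 5 + 9 = 84
Number of machines = 2
Ideal balanced load = 84 / 2 = 42.0

42.0


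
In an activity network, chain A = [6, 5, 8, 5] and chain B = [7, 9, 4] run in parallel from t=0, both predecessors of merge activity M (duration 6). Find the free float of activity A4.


ES(A4) = sum of predecessors on chain A = 19
EF(A4) = ES + duration = 19 + 5 = 24
Successor of A4 is M. ES(M) = max(sum(A), sum(B)) = max(24, 20) = 24
Free float = ES(successor) - EF(current) = 24 - 24 = 0

0


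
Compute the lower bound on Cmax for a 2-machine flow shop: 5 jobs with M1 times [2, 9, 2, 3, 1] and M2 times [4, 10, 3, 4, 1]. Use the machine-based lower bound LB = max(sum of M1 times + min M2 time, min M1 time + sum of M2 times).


LB1 = sum(M1 times) + min(M2 times) = 17 + 1 = 18
LB2 = min(M1 times) + sum(M2 times) = 1 + 22 = 23
Lower bound = max(LB1, LB2) = max(18, 23) = 23

23


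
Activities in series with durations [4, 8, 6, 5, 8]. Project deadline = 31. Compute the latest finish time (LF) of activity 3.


LF(activity 3) = deadline - sum of successor durations
Successors: activities 4 through 5 with durations [5, 8]
Sum of successor durations = 13
LF = 31 - 13 = 18

18


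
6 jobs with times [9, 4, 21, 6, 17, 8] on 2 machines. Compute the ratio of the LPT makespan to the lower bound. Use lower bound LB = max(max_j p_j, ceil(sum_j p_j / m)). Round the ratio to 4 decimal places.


LPT order: [21, 17, 9, 8, 6, 4]
Machine loads after assignment: [33, 32]
LPT makespan = 33
Lower bound = max(max_job, ceil(total/2)) = max(21, 33) = 33
Ratio = 33 / 33 = 1.0

1.0


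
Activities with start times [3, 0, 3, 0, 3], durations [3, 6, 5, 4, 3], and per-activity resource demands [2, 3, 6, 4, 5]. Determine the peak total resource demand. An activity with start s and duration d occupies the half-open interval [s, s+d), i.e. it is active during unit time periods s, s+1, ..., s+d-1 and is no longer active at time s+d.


Each activity i is active on [start_i, start_i + duration_i).
Compute total resource usage per time slot:
  t=0: active resources = [3, 4], total = 7
  t=1: active resources = [3, 4], total = 7
  t=2: active resources = [3, 4], total = 7
  t=3: active resources = [2, 3, 6, 4, 5], total = 20
  t=4: active resources = [2, 3, 6, 5], total = 16
  t=5: active resources = [2, 3, 6, 5], total = 16
  t=6: active resources = [6], total = 6
  t=7: active resources = [6], total = 6
Peak resource demand = 20

20
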